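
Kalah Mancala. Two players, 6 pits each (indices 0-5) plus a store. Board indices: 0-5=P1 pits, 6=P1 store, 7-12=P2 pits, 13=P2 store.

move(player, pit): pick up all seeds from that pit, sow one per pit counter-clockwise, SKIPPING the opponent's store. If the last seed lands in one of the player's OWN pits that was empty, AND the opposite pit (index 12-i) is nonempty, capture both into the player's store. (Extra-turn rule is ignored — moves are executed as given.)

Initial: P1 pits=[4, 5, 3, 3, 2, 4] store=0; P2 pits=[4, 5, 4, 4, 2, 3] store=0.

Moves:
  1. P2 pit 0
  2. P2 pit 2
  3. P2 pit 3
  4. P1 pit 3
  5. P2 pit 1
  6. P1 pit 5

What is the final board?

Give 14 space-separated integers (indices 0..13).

Answer: 7 6 4 0 3 0 2 1 1 2 2 6 6 3

Derivation:
Move 1: P2 pit0 -> P1=[4,5,3,3,2,4](0) P2=[0,6,5,5,3,3](0)
Move 2: P2 pit2 -> P1=[5,5,3,3,2,4](0) P2=[0,6,0,6,4,4](1)
Move 3: P2 pit3 -> P1=[6,6,4,3,2,4](0) P2=[0,6,0,0,5,5](2)
Move 4: P1 pit3 -> P1=[6,6,4,0,3,5](1) P2=[0,6,0,0,5,5](2)
Move 5: P2 pit1 -> P1=[7,6,4,0,3,5](1) P2=[0,0,1,1,6,6](3)
Move 6: P1 pit5 -> P1=[7,6,4,0,3,0](2) P2=[1,1,2,2,6,6](3)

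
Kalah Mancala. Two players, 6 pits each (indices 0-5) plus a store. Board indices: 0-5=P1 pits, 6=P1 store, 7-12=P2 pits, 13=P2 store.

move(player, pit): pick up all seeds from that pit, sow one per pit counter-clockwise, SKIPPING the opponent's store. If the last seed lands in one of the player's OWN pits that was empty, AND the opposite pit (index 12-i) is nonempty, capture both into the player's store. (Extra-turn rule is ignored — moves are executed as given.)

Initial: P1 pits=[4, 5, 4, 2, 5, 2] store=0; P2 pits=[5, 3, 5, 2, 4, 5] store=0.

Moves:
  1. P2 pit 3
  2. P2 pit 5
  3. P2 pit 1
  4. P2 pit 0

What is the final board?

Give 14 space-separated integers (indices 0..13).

Move 1: P2 pit3 -> P1=[4,5,4,2,5,2](0) P2=[5,3,5,0,5,6](0)
Move 2: P2 pit5 -> P1=[5,6,5,3,6,2](0) P2=[5,3,5,0,5,0](1)
Move 3: P2 pit1 -> P1=[5,6,5,3,6,2](0) P2=[5,0,6,1,6,0](1)
Move 4: P2 pit0 -> P1=[0,6,5,3,6,2](0) P2=[0,1,7,2,7,0](7)

Answer: 0 6 5 3 6 2 0 0 1 7 2 7 0 7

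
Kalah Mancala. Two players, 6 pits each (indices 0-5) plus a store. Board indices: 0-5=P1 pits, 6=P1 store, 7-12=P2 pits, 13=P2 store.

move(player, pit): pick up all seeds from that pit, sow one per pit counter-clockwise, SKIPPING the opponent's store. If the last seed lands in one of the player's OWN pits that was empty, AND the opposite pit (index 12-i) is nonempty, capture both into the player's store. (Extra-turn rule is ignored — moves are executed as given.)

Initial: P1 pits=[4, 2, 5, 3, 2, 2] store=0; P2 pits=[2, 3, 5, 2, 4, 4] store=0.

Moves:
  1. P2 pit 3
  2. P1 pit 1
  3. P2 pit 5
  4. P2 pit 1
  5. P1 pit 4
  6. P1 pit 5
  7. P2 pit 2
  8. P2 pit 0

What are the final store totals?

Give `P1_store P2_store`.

Move 1: P2 pit3 -> P1=[4,2,5,3,2,2](0) P2=[2,3,5,0,5,5](0)
Move 2: P1 pit1 -> P1=[4,0,6,4,2,2](0) P2=[2,3,5,0,5,5](0)
Move 3: P2 pit5 -> P1=[5,1,7,5,2,2](0) P2=[2,3,5,0,5,0](1)
Move 4: P2 pit1 -> P1=[5,1,7,5,2,2](0) P2=[2,0,6,1,6,0](1)
Move 5: P1 pit4 -> P1=[5,1,7,5,0,3](1) P2=[2,0,6,1,6,0](1)
Move 6: P1 pit5 -> P1=[5,1,7,5,0,0](2) P2=[3,1,6,1,6,0](1)
Move 7: P2 pit2 -> P1=[6,2,7,5,0,0](2) P2=[3,1,0,2,7,1](2)
Move 8: P2 pit0 -> P1=[6,2,7,5,0,0](2) P2=[0,2,1,3,7,1](2)

Answer: 2 2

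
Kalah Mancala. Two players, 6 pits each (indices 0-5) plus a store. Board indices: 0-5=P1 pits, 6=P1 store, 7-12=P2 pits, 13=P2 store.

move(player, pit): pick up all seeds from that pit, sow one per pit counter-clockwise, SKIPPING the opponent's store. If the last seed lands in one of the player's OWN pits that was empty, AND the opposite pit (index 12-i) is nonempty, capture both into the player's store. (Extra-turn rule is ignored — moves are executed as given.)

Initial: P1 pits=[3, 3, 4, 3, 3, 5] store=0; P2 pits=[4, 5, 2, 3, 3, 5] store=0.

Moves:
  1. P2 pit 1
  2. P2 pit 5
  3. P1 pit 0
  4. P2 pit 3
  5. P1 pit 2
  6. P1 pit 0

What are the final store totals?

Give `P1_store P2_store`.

Move 1: P2 pit1 -> P1=[3,3,4,3,3,5](0) P2=[4,0,3,4,4,6](1)
Move 2: P2 pit5 -> P1=[4,4,5,4,4,5](0) P2=[4,0,3,4,4,0](2)
Move 3: P1 pit0 -> P1=[0,5,6,5,5,5](0) P2=[4,0,3,4,4,0](2)
Move 4: P2 pit3 -> P1=[1,5,6,5,5,5](0) P2=[4,0,3,0,5,1](3)
Move 5: P1 pit2 -> P1=[1,5,0,6,6,6](1) P2=[5,1,3,0,5,1](3)
Move 6: P1 pit0 -> P1=[0,6,0,6,6,6](1) P2=[5,1,3,0,5,1](3)

Answer: 1 3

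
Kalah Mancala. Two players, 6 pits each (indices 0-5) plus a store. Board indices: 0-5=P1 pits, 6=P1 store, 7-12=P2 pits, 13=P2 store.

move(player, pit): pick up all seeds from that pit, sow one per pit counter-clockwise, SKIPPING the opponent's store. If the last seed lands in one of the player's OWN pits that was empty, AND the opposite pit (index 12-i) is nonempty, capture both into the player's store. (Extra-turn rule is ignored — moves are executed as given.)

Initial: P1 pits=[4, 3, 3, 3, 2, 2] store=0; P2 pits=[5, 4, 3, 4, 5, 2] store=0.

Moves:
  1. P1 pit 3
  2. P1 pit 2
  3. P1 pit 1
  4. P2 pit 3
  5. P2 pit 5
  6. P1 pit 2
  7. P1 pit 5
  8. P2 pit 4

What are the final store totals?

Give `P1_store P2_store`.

Answer: 2 3

Derivation:
Move 1: P1 pit3 -> P1=[4,3,3,0,3,3](1) P2=[5,4,3,4,5,2](0)
Move 2: P1 pit2 -> P1=[4,3,0,1,4,4](1) P2=[5,4,3,4,5,2](0)
Move 3: P1 pit1 -> P1=[4,0,1,2,5,4](1) P2=[5,4,3,4,5,2](0)
Move 4: P2 pit3 -> P1=[5,0,1,2,5,4](1) P2=[5,4,3,0,6,3](1)
Move 5: P2 pit5 -> P1=[6,1,1,2,5,4](1) P2=[5,4,3,0,6,0](2)
Move 6: P1 pit2 -> P1=[6,1,0,3,5,4](1) P2=[5,4,3,0,6,0](2)
Move 7: P1 pit5 -> P1=[6,1,0,3,5,0](2) P2=[6,5,4,0,6,0](2)
Move 8: P2 pit4 -> P1=[7,2,1,4,5,0](2) P2=[6,5,4,0,0,1](3)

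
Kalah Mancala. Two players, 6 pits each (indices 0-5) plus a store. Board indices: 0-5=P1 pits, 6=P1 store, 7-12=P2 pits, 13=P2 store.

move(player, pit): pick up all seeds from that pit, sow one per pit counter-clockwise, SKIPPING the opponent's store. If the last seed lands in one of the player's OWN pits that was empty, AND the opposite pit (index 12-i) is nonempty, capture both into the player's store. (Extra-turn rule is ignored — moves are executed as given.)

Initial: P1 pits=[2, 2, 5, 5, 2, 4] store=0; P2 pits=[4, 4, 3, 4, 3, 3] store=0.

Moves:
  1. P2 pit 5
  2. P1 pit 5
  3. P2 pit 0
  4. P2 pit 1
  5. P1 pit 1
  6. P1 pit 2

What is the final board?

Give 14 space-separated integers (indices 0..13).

Move 1: P2 pit5 -> P1=[3,3,5,5,2,4](0) P2=[4,4,3,4,3,0](1)
Move 2: P1 pit5 -> P1=[3,3,5,5,2,0](1) P2=[5,5,4,4,3,0](1)
Move 3: P2 pit0 -> P1=[0,3,5,5,2,0](1) P2=[0,6,5,5,4,0](5)
Move 4: P2 pit1 -> P1=[1,3,5,5,2,0](1) P2=[0,0,6,6,5,1](6)
Move 5: P1 pit1 -> P1=[1,0,6,6,3,0](1) P2=[0,0,6,6,5,1](6)
Move 6: P1 pit2 -> P1=[1,0,0,7,4,1](2) P2=[1,1,6,6,5,1](6)

Answer: 1 0 0 7 4 1 2 1 1 6 6 5 1 6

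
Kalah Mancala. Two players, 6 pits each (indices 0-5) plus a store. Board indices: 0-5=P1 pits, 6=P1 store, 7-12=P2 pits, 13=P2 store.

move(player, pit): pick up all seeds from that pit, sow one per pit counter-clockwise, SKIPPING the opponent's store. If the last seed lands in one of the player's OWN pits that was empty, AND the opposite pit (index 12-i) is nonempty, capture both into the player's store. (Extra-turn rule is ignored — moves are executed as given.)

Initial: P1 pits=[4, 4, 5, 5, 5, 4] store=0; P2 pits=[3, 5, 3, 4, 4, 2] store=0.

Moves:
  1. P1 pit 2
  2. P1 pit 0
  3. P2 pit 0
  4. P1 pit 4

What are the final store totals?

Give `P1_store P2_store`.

Move 1: P1 pit2 -> P1=[4,4,0,6,6,5](1) P2=[4,5,3,4,4,2](0)
Move 2: P1 pit0 -> P1=[0,5,1,7,7,5](1) P2=[4,5,3,4,4,2](0)
Move 3: P2 pit0 -> P1=[0,5,1,7,7,5](1) P2=[0,6,4,5,5,2](0)
Move 4: P1 pit4 -> P1=[0,5,1,7,0,6](2) P2=[1,7,5,6,6,2](0)

Answer: 2 0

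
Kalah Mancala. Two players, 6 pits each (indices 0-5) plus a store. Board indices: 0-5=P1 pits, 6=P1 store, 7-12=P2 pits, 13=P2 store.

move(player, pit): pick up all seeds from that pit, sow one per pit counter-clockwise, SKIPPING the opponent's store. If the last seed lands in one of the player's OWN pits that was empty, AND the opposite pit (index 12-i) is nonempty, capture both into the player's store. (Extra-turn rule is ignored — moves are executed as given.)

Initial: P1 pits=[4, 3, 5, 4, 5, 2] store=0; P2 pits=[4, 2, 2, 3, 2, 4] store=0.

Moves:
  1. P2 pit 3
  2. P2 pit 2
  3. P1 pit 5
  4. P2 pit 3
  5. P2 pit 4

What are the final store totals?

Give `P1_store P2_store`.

Answer: 1 2

Derivation:
Move 1: P2 pit3 -> P1=[4,3,5,4,5,2](0) P2=[4,2,2,0,3,5](1)
Move 2: P2 pit2 -> P1=[4,3,5,4,5,2](0) P2=[4,2,0,1,4,5](1)
Move 3: P1 pit5 -> P1=[4,3,5,4,5,0](1) P2=[5,2,0,1,4,5](1)
Move 4: P2 pit3 -> P1=[4,3,5,4,5,0](1) P2=[5,2,0,0,5,5](1)
Move 5: P2 pit4 -> P1=[5,4,6,4,5,0](1) P2=[5,2,0,0,0,6](2)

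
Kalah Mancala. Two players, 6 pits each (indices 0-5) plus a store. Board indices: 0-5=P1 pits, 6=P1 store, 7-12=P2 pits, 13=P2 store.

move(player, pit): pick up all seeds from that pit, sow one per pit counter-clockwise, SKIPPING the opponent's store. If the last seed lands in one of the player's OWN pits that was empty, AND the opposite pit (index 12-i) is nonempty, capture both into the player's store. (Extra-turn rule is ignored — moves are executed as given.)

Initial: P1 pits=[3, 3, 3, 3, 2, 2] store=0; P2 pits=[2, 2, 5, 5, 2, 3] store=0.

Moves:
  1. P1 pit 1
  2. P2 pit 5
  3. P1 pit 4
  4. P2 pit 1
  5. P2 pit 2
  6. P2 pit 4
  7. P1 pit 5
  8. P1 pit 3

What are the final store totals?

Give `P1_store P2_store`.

Answer: 3 3

Derivation:
Move 1: P1 pit1 -> P1=[3,0,4,4,3,2](0) P2=[2,2,5,5,2,3](0)
Move 2: P2 pit5 -> P1=[4,1,4,4,3,2](0) P2=[2,2,5,5,2,0](1)
Move 3: P1 pit4 -> P1=[4,1,4,4,0,3](1) P2=[3,2,5,5,2,0](1)
Move 4: P2 pit1 -> P1=[4,1,4,4,0,3](1) P2=[3,0,6,6,2,0](1)
Move 5: P2 pit2 -> P1=[5,2,4,4,0,3](1) P2=[3,0,0,7,3,1](2)
Move 6: P2 pit4 -> P1=[6,2,4,4,0,3](1) P2=[3,0,0,7,0,2](3)
Move 7: P1 pit5 -> P1=[6,2,4,4,0,0](2) P2=[4,1,0,7,0,2](3)
Move 8: P1 pit3 -> P1=[6,2,4,0,1,1](3) P2=[5,1,0,7,0,2](3)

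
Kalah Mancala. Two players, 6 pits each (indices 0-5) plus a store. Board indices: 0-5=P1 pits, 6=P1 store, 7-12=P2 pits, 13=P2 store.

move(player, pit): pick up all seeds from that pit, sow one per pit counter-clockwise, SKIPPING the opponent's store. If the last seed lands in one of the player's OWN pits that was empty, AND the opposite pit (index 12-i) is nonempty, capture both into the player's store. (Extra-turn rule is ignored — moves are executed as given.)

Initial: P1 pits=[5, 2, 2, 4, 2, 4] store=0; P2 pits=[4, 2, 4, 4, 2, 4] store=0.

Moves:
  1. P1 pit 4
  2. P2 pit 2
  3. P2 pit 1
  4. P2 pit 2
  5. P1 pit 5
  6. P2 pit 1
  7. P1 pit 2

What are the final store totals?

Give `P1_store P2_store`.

Answer: 2 1

Derivation:
Move 1: P1 pit4 -> P1=[5,2,2,4,0,5](1) P2=[4,2,4,4,2,4](0)
Move 2: P2 pit2 -> P1=[5,2,2,4,0,5](1) P2=[4,2,0,5,3,5](1)
Move 3: P2 pit1 -> P1=[5,2,2,4,0,5](1) P2=[4,0,1,6,3,5](1)
Move 4: P2 pit2 -> P1=[5,2,2,4,0,5](1) P2=[4,0,0,7,3,5](1)
Move 5: P1 pit5 -> P1=[5,2,2,4,0,0](2) P2=[5,1,1,8,3,5](1)
Move 6: P2 pit1 -> P1=[5,2,2,4,0,0](2) P2=[5,0,2,8,3,5](1)
Move 7: P1 pit2 -> P1=[5,2,0,5,1,0](2) P2=[5,0,2,8,3,5](1)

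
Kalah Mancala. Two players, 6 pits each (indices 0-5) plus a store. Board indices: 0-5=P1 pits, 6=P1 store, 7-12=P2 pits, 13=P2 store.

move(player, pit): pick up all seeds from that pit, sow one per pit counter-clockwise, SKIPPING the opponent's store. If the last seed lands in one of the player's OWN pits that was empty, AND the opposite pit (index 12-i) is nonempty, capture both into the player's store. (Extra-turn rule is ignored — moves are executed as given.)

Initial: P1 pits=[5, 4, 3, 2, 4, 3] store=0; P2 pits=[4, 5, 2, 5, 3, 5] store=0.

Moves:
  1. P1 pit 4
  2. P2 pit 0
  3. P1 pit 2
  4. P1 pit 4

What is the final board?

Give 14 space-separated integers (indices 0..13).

Answer: 5 4 0 3 0 6 1 0 7 3 6 4 6 0

Derivation:
Move 1: P1 pit4 -> P1=[5,4,3,2,0,4](1) P2=[5,6,2,5,3,5](0)
Move 2: P2 pit0 -> P1=[5,4,3,2,0,4](1) P2=[0,7,3,6,4,6](0)
Move 3: P1 pit2 -> P1=[5,4,0,3,1,5](1) P2=[0,7,3,6,4,6](0)
Move 4: P1 pit4 -> P1=[5,4,0,3,0,6](1) P2=[0,7,3,6,4,6](0)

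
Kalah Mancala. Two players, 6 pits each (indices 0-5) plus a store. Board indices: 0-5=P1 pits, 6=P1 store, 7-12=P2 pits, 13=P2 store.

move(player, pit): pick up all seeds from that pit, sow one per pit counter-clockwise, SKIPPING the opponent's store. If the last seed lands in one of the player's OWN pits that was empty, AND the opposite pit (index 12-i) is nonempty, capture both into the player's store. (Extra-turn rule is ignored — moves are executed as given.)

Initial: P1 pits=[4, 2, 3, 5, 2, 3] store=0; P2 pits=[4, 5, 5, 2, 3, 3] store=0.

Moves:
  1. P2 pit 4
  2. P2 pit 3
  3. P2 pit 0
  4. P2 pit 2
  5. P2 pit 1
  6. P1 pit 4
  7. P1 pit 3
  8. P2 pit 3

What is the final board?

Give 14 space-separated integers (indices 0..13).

Answer: 7 3 3 0 1 5 2 1 1 1 0 5 8 4

Derivation:
Move 1: P2 pit4 -> P1=[5,2,3,5,2,3](0) P2=[4,5,5,2,0,4](1)
Move 2: P2 pit3 -> P1=[5,2,3,5,2,3](0) P2=[4,5,5,0,1,5](1)
Move 3: P2 pit0 -> P1=[5,2,3,5,2,3](0) P2=[0,6,6,1,2,5](1)
Move 4: P2 pit2 -> P1=[6,3,3,5,2,3](0) P2=[0,6,0,2,3,6](2)
Move 5: P2 pit1 -> P1=[7,3,3,5,2,3](0) P2=[0,0,1,3,4,7](3)
Move 6: P1 pit4 -> P1=[7,3,3,5,0,4](1) P2=[0,0,1,3,4,7](3)
Move 7: P1 pit3 -> P1=[7,3,3,0,1,5](2) P2=[1,1,1,3,4,7](3)
Move 8: P2 pit3 -> P1=[7,3,3,0,1,5](2) P2=[1,1,1,0,5,8](4)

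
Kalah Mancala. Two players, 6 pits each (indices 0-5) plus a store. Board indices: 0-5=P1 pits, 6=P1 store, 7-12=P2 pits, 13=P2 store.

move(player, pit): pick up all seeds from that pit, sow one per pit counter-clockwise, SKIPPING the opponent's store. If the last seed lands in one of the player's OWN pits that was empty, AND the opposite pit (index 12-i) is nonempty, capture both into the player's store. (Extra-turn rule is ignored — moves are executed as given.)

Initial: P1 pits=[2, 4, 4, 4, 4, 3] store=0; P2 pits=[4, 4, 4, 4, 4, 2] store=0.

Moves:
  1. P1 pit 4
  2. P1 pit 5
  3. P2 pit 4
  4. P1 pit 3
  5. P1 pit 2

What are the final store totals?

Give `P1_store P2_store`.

Move 1: P1 pit4 -> P1=[2,4,4,4,0,4](1) P2=[5,5,4,4,4,2](0)
Move 2: P1 pit5 -> P1=[2,4,4,4,0,0](2) P2=[6,6,5,4,4,2](0)
Move 3: P2 pit4 -> P1=[3,5,4,4,0,0](2) P2=[6,6,5,4,0,3](1)
Move 4: P1 pit3 -> P1=[3,5,4,0,1,1](3) P2=[7,6,5,4,0,3](1)
Move 5: P1 pit2 -> P1=[3,5,0,1,2,2](4) P2=[7,6,5,4,0,3](1)

Answer: 4 1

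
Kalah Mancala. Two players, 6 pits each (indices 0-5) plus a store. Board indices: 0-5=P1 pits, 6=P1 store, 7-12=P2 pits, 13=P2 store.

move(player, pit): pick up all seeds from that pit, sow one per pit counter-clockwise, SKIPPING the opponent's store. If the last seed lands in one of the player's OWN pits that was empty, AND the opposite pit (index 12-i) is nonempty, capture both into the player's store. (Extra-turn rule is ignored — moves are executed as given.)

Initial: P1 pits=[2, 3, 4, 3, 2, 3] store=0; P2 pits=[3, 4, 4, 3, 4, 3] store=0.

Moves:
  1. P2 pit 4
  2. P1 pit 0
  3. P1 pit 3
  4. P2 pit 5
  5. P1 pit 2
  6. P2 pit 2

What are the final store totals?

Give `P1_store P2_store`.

Move 1: P2 pit4 -> P1=[3,4,4,3,2,3](0) P2=[3,4,4,3,0,4](1)
Move 2: P1 pit0 -> P1=[0,5,5,4,2,3](0) P2=[3,4,4,3,0,4](1)
Move 3: P1 pit3 -> P1=[0,5,5,0,3,4](1) P2=[4,4,4,3,0,4](1)
Move 4: P2 pit5 -> P1=[1,6,6,0,3,4](1) P2=[4,4,4,3,0,0](2)
Move 5: P1 pit2 -> P1=[1,6,0,1,4,5](2) P2=[5,5,4,3,0,0](2)
Move 6: P2 pit2 -> P1=[1,6,0,1,4,5](2) P2=[5,5,0,4,1,1](3)

Answer: 2 3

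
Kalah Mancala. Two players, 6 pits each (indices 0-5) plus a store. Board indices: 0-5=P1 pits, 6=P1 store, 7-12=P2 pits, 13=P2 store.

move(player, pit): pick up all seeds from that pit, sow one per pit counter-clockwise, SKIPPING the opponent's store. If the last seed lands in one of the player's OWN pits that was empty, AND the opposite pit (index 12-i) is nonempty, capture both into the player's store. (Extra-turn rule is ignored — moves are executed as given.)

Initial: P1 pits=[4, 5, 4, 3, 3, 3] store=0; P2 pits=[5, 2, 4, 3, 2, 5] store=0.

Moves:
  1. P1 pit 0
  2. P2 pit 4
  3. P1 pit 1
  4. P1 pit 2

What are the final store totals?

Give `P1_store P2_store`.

Move 1: P1 pit0 -> P1=[0,6,5,4,4,3](0) P2=[5,2,4,3,2,5](0)
Move 2: P2 pit4 -> P1=[0,6,5,4,4,3](0) P2=[5,2,4,3,0,6](1)
Move 3: P1 pit1 -> P1=[0,0,6,5,5,4](1) P2=[6,2,4,3,0,6](1)
Move 4: P1 pit2 -> P1=[0,0,0,6,6,5](2) P2=[7,3,4,3,0,6](1)

Answer: 2 1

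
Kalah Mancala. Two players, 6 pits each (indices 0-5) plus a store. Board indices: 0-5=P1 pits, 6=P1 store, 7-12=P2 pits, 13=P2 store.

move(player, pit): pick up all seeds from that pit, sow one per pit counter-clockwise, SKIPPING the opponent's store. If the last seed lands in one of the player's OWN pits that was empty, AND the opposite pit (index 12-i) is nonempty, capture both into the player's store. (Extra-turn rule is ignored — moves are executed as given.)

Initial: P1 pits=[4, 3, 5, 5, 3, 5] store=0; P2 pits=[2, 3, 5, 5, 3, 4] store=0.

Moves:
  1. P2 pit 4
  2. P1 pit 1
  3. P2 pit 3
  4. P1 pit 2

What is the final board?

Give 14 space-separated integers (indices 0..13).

Move 1: P2 pit4 -> P1=[5,3,5,5,3,5](0) P2=[2,3,5,5,0,5](1)
Move 2: P1 pit1 -> P1=[5,0,6,6,4,5](0) P2=[2,3,5,5,0,5](1)
Move 3: P2 pit3 -> P1=[6,1,6,6,4,5](0) P2=[2,3,5,0,1,6](2)
Move 4: P1 pit2 -> P1=[6,1,0,7,5,6](1) P2=[3,4,5,0,1,6](2)

Answer: 6 1 0 7 5 6 1 3 4 5 0 1 6 2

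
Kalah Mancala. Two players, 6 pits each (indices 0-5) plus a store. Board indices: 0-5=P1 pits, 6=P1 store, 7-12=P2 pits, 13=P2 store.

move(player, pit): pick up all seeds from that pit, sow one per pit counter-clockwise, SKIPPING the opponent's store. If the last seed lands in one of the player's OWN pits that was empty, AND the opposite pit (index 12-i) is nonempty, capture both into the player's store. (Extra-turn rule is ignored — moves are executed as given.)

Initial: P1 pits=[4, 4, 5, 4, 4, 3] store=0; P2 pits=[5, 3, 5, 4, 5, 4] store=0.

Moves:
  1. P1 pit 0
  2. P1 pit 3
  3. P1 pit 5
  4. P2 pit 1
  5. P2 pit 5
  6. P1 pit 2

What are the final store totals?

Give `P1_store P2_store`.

Answer: 3 2

Derivation:
Move 1: P1 pit0 -> P1=[0,5,6,5,5,3](0) P2=[5,3,5,4,5,4](0)
Move 2: P1 pit3 -> P1=[0,5,6,0,6,4](1) P2=[6,4,5,4,5,4](0)
Move 3: P1 pit5 -> P1=[0,5,6,0,6,0](2) P2=[7,5,6,4,5,4](0)
Move 4: P2 pit1 -> P1=[0,5,6,0,6,0](2) P2=[7,0,7,5,6,5](1)
Move 5: P2 pit5 -> P1=[1,6,7,1,6,0](2) P2=[7,0,7,5,6,0](2)
Move 6: P1 pit2 -> P1=[1,6,0,2,7,1](3) P2=[8,1,8,5,6,0](2)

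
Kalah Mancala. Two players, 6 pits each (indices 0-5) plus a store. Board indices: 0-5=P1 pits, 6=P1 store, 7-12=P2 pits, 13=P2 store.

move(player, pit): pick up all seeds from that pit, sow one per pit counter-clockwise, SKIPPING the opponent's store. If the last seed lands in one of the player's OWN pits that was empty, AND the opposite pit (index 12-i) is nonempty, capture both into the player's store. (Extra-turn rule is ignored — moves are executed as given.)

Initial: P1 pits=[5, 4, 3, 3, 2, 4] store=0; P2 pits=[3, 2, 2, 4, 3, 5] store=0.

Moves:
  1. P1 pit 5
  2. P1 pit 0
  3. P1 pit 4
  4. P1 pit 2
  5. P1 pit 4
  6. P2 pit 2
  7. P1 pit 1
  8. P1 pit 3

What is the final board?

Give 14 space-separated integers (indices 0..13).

Answer: 0 0 1 0 2 5 10 2 4 1 5 4 6 0

Derivation:
Move 1: P1 pit5 -> P1=[5,4,3,3,2,0](1) P2=[4,3,3,4,3,5](0)
Move 2: P1 pit0 -> P1=[0,5,4,4,3,0](6) P2=[0,3,3,4,3,5](0)
Move 3: P1 pit4 -> P1=[0,5,4,4,0,1](7) P2=[1,3,3,4,3,5](0)
Move 4: P1 pit2 -> P1=[0,5,0,5,1,2](8) P2=[1,3,3,4,3,5](0)
Move 5: P1 pit4 -> P1=[0,5,0,5,0,3](8) P2=[1,3,3,4,3,5](0)
Move 6: P2 pit2 -> P1=[0,5,0,5,0,3](8) P2=[1,3,0,5,4,6](0)
Move 7: P1 pit1 -> P1=[0,0,1,6,1,4](9) P2=[1,3,0,5,4,6](0)
Move 8: P1 pit3 -> P1=[0,0,1,0,2,5](10) P2=[2,4,1,5,4,6](0)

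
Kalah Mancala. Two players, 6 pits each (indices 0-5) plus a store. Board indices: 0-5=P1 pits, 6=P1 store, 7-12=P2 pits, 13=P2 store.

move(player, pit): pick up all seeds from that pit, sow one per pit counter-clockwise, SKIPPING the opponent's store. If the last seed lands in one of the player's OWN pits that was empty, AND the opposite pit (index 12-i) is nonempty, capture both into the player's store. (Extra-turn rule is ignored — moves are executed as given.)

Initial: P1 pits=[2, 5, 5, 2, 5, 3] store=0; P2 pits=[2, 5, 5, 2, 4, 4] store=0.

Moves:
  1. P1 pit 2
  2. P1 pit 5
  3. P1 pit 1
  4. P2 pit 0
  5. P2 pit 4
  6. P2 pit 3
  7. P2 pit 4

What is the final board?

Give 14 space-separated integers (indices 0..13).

Move 1: P1 pit2 -> P1=[2,5,0,3,6,4](1) P2=[3,5,5,2,4,4](0)
Move 2: P1 pit5 -> P1=[2,5,0,3,6,0](2) P2=[4,6,6,2,4,4](0)
Move 3: P1 pit1 -> P1=[2,0,1,4,7,1](3) P2=[4,6,6,2,4,4](0)
Move 4: P2 pit0 -> P1=[2,0,1,4,7,1](3) P2=[0,7,7,3,5,4](0)
Move 5: P2 pit4 -> P1=[3,1,2,4,7,1](3) P2=[0,7,7,3,0,5](1)
Move 6: P2 pit3 -> P1=[3,1,2,4,7,1](3) P2=[0,7,7,0,1,6](2)
Move 7: P2 pit4 -> P1=[3,1,2,4,7,1](3) P2=[0,7,7,0,0,7](2)

Answer: 3 1 2 4 7 1 3 0 7 7 0 0 7 2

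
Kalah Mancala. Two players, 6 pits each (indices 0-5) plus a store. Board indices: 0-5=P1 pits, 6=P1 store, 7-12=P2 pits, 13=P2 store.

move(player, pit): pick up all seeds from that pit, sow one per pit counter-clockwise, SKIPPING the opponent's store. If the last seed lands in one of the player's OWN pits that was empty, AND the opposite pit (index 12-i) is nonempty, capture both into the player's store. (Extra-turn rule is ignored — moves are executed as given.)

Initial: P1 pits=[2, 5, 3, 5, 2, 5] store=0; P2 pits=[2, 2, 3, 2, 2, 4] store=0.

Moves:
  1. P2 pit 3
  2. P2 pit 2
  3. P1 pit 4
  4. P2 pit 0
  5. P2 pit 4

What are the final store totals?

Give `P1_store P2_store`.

Answer: 1 7

Derivation:
Move 1: P2 pit3 -> P1=[2,5,3,5,2,5](0) P2=[2,2,3,0,3,5](0)
Move 2: P2 pit2 -> P1=[2,5,3,5,2,5](0) P2=[2,2,0,1,4,6](0)
Move 3: P1 pit4 -> P1=[2,5,3,5,0,6](1) P2=[2,2,0,1,4,6](0)
Move 4: P2 pit0 -> P1=[2,5,3,0,0,6](1) P2=[0,3,0,1,4,6](6)
Move 5: P2 pit4 -> P1=[3,6,3,0,0,6](1) P2=[0,3,0,1,0,7](7)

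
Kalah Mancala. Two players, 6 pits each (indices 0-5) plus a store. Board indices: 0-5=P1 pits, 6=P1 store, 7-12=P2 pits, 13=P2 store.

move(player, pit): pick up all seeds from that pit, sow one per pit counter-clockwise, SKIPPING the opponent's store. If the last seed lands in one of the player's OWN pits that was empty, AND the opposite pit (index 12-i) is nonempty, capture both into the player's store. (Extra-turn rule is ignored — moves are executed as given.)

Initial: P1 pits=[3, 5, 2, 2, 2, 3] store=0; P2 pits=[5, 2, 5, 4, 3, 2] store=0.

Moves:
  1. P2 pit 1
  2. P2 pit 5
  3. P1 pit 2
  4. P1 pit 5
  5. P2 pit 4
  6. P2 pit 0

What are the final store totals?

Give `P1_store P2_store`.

Answer: 1 3

Derivation:
Move 1: P2 pit1 -> P1=[3,5,2,2,2,3](0) P2=[5,0,6,5,3,2](0)
Move 2: P2 pit5 -> P1=[4,5,2,2,2,3](0) P2=[5,0,6,5,3,0](1)
Move 3: P1 pit2 -> P1=[4,5,0,3,3,3](0) P2=[5,0,6,5,3,0](1)
Move 4: P1 pit5 -> P1=[4,5,0,3,3,0](1) P2=[6,1,6,5,3,0](1)
Move 5: P2 pit4 -> P1=[5,5,0,3,3,0](1) P2=[6,1,6,5,0,1](2)
Move 6: P2 pit0 -> P1=[5,5,0,3,3,0](1) P2=[0,2,7,6,1,2](3)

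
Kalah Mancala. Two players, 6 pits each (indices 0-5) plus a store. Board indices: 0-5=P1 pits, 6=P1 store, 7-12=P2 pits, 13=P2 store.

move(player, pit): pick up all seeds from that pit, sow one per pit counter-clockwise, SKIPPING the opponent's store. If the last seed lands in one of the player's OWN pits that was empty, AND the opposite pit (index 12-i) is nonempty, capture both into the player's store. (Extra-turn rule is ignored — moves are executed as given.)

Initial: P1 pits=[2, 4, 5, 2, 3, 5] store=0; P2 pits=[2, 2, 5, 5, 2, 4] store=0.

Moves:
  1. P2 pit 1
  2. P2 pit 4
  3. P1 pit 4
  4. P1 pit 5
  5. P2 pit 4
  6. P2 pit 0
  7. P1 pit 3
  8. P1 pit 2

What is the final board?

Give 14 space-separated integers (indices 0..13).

Answer: 2 0 0 1 2 2 3 1 2 8 8 0 6 6

Derivation:
Move 1: P2 pit1 -> P1=[2,4,5,2,3,5](0) P2=[2,0,6,6,2,4](0)
Move 2: P2 pit4 -> P1=[2,4,5,2,3,5](0) P2=[2,0,6,6,0,5](1)
Move 3: P1 pit4 -> P1=[2,4,5,2,0,6](1) P2=[3,0,6,6,0,5](1)
Move 4: P1 pit5 -> P1=[2,4,5,2,0,0](2) P2=[4,1,7,7,1,5](1)
Move 5: P2 pit4 -> P1=[2,4,5,2,0,0](2) P2=[4,1,7,7,0,6](1)
Move 6: P2 pit0 -> P1=[2,0,5,2,0,0](2) P2=[0,2,8,8,0,6](6)
Move 7: P1 pit3 -> P1=[2,0,5,0,1,1](2) P2=[0,2,8,8,0,6](6)
Move 8: P1 pit2 -> P1=[2,0,0,1,2,2](3) P2=[1,2,8,8,0,6](6)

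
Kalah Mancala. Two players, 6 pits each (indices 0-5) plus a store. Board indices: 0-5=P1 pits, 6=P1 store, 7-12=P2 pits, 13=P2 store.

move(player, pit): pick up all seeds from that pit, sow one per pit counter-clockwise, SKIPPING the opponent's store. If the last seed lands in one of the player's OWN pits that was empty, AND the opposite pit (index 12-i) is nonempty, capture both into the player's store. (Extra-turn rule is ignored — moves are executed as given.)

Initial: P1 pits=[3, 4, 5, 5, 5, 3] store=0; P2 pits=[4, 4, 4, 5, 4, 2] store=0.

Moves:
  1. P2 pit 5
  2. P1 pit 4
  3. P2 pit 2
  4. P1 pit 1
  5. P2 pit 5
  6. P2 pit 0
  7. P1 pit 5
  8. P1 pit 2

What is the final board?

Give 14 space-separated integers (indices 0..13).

Move 1: P2 pit5 -> P1=[4,4,5,5,5,3](0) P2=[4,4,4,5,4,0](1)
Move 2: P1 pit4 -> P1=[4,4,5,5,0,4](1) P2=[5,5,5,5,4,0](1)
Move 3: P2 pit2 -> P1=[5,4,5,5,0,4](1) P2=[5,5,0,6,5,1](2)
Move 4: P1 pit1 -> P1=[5,0,6,6,1,5](1) P2=[5,5,0,6,5,1](2)
Move 5: P2 pit5 -> P1=[5,0,6,6,1,5](1) P2=[5,5,0,6,5,0](3)
Move 6: P2 pit0 -> P1=[0,0,6,6,1,5](1) P2=[0,6,1,7,6,0](9)
Move 7: P1 pit5 -> P1=[0,0,6,6,1,0](2) P2=[1,7,2,8,6,0](9)
Move 8: P1 pit2 -> P1=[0,0,0,7,2,1](3) P2=[2,8,2,8,6,0](9)

Answer: 0 0 0 7 2 1 3 2 8 2 8 6 0 9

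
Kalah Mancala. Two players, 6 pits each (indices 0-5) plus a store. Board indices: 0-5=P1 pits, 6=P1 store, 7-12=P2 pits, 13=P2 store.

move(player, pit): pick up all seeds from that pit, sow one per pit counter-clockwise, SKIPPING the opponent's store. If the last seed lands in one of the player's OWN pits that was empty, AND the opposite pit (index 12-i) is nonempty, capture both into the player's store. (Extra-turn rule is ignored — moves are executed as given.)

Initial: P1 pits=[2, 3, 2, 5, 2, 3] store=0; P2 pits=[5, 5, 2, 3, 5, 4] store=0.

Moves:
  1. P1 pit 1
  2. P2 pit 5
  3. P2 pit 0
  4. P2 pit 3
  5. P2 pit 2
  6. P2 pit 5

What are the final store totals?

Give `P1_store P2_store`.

Move 1: P1 pit1 -> P1=[2,0,3,6,3,3](0) P2=[5,5,2,3,5,4](0)
Move 2: P2 pit5 -> P1=[3,1,4,6,3,3](0) P2=[5,5,2,3,5,0](1)
Move 3: P2 pit0 -> P1=[0,1,4,6,3,3](0) P2=[0,6,3,4,6,0](5)
Move 4: P2 pit3 -> P1=[1,1,4,6,3,3](0) P2=[0,6,3,0,7,1](6)
Move 5: P2 pit2 -> P1=[1,1,4,6,3,3](0) P2=[0,6,0,1,8,2](6)
Move 6: P2 pit5 -> P1=[2,1,4,6,3,3](0) P2=[0,6,0,1,8,0](7)

Answer: 0 7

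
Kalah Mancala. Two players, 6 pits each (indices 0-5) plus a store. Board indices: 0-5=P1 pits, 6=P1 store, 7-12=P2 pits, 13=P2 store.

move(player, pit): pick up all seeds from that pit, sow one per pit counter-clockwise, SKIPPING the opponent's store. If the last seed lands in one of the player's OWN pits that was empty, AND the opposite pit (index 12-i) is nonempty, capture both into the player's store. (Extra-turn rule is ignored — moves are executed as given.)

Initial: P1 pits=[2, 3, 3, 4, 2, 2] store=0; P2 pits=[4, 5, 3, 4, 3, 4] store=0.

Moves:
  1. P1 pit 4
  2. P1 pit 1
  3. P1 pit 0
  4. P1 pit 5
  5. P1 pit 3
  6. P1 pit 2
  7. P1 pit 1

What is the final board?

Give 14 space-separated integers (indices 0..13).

Answer: 0 0 0 1 2 2 15 7 2 3 0 3 4 0

Derivation:
Move 1: P1 pit4 -> P1=[2,3,3,4,0,3](1) P2=[4,5,3,4,3,4](0)
Move 2: P1 pit1 -> P1=[2,0,4,5,0,3](7) P2=[4,0,3,4,3,4](0)
Move 3: P1 pit0 -> P1=[0,1,5,5,0,3](7) P2=[4,0,3,4,3,4](0)
Move 4: P1 pit5 -> P1=[0,1,5,5,0,0](8) P2=[5,1,3,4,3,4](0)
Move 5: P1 pit3 -> P1=[0,1,5,0,1,1](9) P2=[6,2,3,4,3,4](0)
Move 6: P1 pit2 -> P1=[0,1,0,1,2,2](10) P2=[7,2,3,4,3,4](0)
Move 7: P1 pit1 -> P1=[0,0,0,1,2,2](15) P2=[7,2,3,0,3,4](0)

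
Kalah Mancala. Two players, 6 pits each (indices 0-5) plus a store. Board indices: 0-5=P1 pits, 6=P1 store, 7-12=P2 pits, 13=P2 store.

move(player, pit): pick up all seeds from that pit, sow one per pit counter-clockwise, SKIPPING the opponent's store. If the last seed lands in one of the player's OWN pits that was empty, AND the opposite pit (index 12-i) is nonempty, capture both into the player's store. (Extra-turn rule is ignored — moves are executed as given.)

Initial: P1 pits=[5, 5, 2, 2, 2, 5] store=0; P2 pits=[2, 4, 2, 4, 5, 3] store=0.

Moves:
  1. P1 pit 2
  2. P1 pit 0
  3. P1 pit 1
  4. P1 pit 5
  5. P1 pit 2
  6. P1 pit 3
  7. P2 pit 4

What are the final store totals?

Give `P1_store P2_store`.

Answer: 3 1

Derivation:
Move 1: P1 pit2 -> P1=[5,5,0,3,3,5](0) P2=[2,4,2,4,5,3](0)
Move 2: P1 pit0 -> P1=[0,6,1,4,4,6](0) P2=[2,4,2,4,5,3](0)
Move 3: P1 pit1 -> P1=[0,0,2,5,5,7](1) P2=[3,4,2,4,5,3](0)
Move 4: P1 pit5 -> P1=[0,0,2,5,5,0](2) P2=[4,5,3,5,6,4](0)
Move 5: P1 pit2 -> P1=[0,0,0,6,6,0](2) P2=[4,5,3,5,6,4](0)
Move 6: P1 pit3 -> P1=[0,0,0,0,7,1](3) P2=[5,6,4,5,6,4](0)
Move 7: P2 pit4 -> P1=[1,1,1,1,7,1](3) P2=[5,6,4,5,0,5](1)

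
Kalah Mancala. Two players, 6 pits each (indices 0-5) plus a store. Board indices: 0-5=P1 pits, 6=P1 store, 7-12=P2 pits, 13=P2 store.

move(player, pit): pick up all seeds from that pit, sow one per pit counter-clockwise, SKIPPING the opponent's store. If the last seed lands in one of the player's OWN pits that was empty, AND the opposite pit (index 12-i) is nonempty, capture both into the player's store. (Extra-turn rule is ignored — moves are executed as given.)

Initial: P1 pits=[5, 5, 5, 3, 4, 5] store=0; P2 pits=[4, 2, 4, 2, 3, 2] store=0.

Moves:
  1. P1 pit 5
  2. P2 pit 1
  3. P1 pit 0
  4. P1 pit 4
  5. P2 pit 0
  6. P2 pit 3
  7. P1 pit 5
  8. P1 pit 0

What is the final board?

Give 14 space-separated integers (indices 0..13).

Move 1: P1 pit5 -> P1=[5,5,5,3,4,0](1) P2=[5,3,5,3,3,2](0)
Move 2: P2 pit1 -> P1=[5,5,5,3,4,0](1) P2=[5,0,6,4,4,2](0)
Move 3: P1 pit0 -> P1=[0,6,6,4,5,0](7) P2=[0,0,6,4,4,2](0)
Move 4: P1 pit4 -> P1=[0,6,6,4,0,1](8) P2=[1,1,7,4,4,2](0)
Move 5: P2 pit0 -> P1=[0,6,6,4,0,1](8) P2=[0,2,7,4,4,2](0)
Move 6: P2 pit3 -> P1=[1,6,6,4,0,1](8) P2=[0,2,7,0,5,3](1)
Move 7: P1 pit5 -> P1=[1,6,6,4,0,0](9) P2=[0,2,7,0,5,3](1)
Move 8: P1 pit0 -> P1=[0,7,6,4,0,0](9) P2=[0,2,7,0,5,3](1)

Answer: 0 7 6 4 0 0 9 0 2 7 0 5 3 1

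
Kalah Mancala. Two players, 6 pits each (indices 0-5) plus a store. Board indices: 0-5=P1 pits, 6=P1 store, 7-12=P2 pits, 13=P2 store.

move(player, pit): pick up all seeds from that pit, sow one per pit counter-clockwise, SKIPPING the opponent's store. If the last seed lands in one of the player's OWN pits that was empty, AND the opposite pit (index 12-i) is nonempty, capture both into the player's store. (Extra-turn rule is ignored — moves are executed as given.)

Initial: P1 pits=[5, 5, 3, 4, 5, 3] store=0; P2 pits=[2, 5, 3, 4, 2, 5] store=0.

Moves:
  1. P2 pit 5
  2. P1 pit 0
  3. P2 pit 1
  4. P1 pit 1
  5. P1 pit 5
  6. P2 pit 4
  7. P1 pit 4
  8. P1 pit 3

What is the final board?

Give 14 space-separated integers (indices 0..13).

Answer: 1 0 6 0 1 2 5 6 4 7 8 1 2 3

Derivation:
Move 1: P2 pit5 -> P1=[6,6,4,5,5,3](0) P2=[2,5,3,4,2,0](1)
Move 2: P1 pit0 -> P1=[0,7,5,6,6,4](1) P2=[2,5,3,4,2,0](1)
Move 3: P2 pit1 -> P1=[0,7,5,6,6,4](1) P2=[2,0,4,5,3,1](2)
Move 4: P1 pit1 -> P1=[0,0,6,7,7,5](2) P2=[3,1,4,5,3,1](2)
Move 5: P1 pit5 -> P1=[0,0,6,7,7,0](3) P2=[4,2,5,6,3,1](2)
Move 6: P2 pit4 -> P1=[1,0,6,7,7,0](3) P2=[4,2,5,6,0,2](3)
Move 7: P1 pit4 -> P1=[1,0,6,7,0,1](4) P2=[5,3,6,7,1,2](3)
Move 8: P1 pit3 -> P1=[1,0,6,0,1,2](5) P2=[6,4,7,8,1,2](3)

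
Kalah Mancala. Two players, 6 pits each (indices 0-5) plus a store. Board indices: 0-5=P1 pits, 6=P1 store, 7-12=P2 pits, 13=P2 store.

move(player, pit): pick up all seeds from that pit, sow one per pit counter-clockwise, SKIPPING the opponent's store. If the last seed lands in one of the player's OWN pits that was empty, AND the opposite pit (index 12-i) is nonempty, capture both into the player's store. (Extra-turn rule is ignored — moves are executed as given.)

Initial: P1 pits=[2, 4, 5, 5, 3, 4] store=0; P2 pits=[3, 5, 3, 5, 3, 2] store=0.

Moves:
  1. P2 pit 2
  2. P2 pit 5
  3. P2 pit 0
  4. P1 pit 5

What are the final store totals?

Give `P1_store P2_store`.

Answer: 1 1

Derivation:
Move 1: P2 pit2 -> P1=[2,4,5,5,3,4](0) P2=[3,5,0,6,4,3](0)
Move 2: P2 pit5 -> P1=[3,5,5,5,3,4](0) P2=[3,5,0,6,4,0](1)
Move 3: P2 pit0 -> P1=[3,5,5,5,3,4](0) P2=[0,6,1,7,4,0](1)
Move 4: P1 pit5 -> P1=[3,5,5,5,3,0](1) P2=[1,7,2,7,4,0](1)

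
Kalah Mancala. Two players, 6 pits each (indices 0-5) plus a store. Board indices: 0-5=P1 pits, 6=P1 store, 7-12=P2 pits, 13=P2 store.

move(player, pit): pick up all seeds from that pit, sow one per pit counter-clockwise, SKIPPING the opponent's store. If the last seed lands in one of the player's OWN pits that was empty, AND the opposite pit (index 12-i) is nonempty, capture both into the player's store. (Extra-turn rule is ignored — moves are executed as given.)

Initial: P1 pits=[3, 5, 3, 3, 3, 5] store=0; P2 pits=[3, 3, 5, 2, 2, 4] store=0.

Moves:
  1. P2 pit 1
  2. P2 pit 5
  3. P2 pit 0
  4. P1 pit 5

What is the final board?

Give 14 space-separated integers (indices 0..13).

Answer: 4 6 4 3 3 0 1 1 2 8 5 3 0 1

Derivation:
Move 1: P2 pit1 -> P1=[3,5,3,3,3,5](0) P2=[3,0,6,3,3,4](0)
Move 2: P2 pit5 -> P1=[4,6,4,3,3,5](0) P2=[3,0,6,3,3,0](1)
Move 3: P2 pit0 -> P1=[4,6,4,3,3,5](0) P2=[0,1,7,4,3,0](1)
Move 4: P1 pit5 -> P1=[4,6,4,3,3,0](1) P2=[1,2,8,5,3,0](1)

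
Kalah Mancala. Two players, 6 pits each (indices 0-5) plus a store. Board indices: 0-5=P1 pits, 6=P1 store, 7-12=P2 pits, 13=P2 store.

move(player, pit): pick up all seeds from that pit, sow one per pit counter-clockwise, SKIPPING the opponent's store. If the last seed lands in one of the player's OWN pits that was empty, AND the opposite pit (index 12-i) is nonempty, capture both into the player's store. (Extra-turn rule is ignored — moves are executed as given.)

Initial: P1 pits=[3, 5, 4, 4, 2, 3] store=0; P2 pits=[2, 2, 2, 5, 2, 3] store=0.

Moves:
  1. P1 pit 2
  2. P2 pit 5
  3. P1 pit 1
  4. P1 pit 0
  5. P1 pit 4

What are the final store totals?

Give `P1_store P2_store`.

Answer: 3 1

Derivation:
Move 1: P1 pit2 -> P1=[3,5,0,5,3,4](1) P2=[2,2,2,5,2,3](0)
Move 2: P2 pit5 -> P1=[4,6,0,5,3,4](1) P2=[2,2,2,5,2,0](1)
Move 3: P1 pit1 -> P1=[4,0,1,6,4,5](2) P2=[3,2,2,5,2,0](1)
Move 4: P1 pit0 -> P1=[0,1,2,7,5,5](2) P2=[3,2,2,5,2,0](1)
Move 5: P1 pit4 -> P1=[0,1,2,7,0,6](3) P2=[4,3,3,5,2,0](1)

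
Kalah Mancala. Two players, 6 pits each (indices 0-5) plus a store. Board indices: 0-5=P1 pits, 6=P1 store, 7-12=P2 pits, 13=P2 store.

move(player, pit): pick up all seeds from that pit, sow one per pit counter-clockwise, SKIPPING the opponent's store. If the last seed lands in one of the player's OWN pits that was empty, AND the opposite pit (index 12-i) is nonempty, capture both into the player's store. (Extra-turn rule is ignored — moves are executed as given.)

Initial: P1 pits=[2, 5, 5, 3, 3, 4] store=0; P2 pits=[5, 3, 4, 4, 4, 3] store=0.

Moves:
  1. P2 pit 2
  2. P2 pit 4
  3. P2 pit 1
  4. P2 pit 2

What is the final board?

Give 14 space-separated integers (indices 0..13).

Answer: 3 0 6 3 3 4 0 5 0 0 7 0 5 9

Derivation:
Move 1: P2 pit2 -> P1=[2,5,5,3,3,4](0) P2=[5,3,0,5,5,4](1)
Move 2: P2 pit4 -> P1=[3,6,6,3,3,4](0) P2=[5,3,0,5,0,5](2)
Move 3: P2 pit1 -> P1=[3,0,6,3,3,4](0) P2=[5,0,1,6,0,5](9)
Move 4: P2 pit2 -> P1=[3,0,6,3,3,4](0) P2=[5,0,0,7,0,5](9)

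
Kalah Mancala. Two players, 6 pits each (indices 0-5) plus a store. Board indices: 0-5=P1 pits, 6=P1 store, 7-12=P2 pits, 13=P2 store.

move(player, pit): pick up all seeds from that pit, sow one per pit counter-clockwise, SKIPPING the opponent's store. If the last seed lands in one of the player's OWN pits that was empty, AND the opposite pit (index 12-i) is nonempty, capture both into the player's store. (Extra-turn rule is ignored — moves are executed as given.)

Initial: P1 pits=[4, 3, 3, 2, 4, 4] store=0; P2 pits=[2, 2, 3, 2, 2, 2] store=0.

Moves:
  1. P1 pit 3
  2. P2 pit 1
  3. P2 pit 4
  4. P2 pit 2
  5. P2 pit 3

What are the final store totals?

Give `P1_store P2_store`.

Move 1: P1 pit3 -> P1=[4,3,3,0,5,5](0) P2=[2,2,3,2,2,2](0)
Move 2: P2 pit1 -> P1=[4,3,3,0,5,5](0) P2=[2,0,4,3,2,2](0)
Move 3: P2 pit4 -> P1=[4,3,3,0,5,5](0) P2=[2,0,4,3,0,3](1)
Move 4: P2 pit2 -> P1=[4,3,3,0,5,5](0) P2=[2,0,0,4,1,4](2)
Move 5: P2 pit3 -> P1=[5,3,3,0,5,5](0) P2=[2,0,0,0,2,5](3)

Answer: 0 3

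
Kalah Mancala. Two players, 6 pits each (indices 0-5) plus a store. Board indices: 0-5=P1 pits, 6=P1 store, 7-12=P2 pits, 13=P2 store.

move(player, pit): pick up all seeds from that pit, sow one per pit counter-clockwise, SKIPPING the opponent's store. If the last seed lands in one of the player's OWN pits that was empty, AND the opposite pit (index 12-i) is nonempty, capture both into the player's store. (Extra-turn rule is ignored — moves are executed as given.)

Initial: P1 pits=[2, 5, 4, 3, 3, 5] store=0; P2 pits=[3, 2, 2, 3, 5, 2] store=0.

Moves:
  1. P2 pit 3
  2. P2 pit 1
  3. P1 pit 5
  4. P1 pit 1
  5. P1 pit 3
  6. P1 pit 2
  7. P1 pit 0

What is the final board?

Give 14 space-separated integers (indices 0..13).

Answer: 0 1 0 0 5 2 10 5 1 0 0 6 3 6

Derivation:
Move 1: P2 pit3 -> P1=[2,5,4,3,3,5](0) P2=[3,2,2,0,6,3](1)
Move 2: P2 pit1 -> P1=[2,5,0,3,3,5](0) P2=[3,0,3,0,6,3](6)
Move 3: P1 pit5 -> P1=[2,5,0,3,3,0](1) P2=[4,1,4,1,6,3](6)
Move 4: P1 pit1 -> P1=[2,0,1,4,4,1](2) P2=[4,1,4,1,6,3](6)
Move 5: P1 pit3 -> P1=[2,0,1,0,5,2](3) P2=[5,1,4,1,6,3](6)
Move 6: P1 pit2 -> P1=[2,0,0,0,5,2](8) P2=[5,1,0,1,6,3](6)
Move 7: P1 pit0 -> P1=[0,1,0,0,5,2](10) P2=[5,1,0,0,6,3](6)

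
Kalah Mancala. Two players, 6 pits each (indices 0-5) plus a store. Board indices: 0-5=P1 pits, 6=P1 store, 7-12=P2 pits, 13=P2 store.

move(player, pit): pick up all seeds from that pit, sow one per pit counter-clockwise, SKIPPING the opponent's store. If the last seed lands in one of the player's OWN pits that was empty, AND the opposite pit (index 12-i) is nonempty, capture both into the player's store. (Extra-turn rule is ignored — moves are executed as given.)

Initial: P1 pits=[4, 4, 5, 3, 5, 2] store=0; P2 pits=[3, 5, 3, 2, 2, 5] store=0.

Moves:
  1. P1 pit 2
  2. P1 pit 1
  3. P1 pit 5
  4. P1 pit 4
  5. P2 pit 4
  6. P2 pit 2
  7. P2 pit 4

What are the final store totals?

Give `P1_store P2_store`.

Answer: 3 2

Derivation:
Move 1: P1 pit2 -> P1=[4,4,0,4,6,3](1) P2=[4,5,3,2,2,5](0)
Move 2: P1 pit1 -> P1=[4,0,1,5,7,4](1) P2=[4,5,3,2,2,5](0)
Move 3: P1 pit5 -> P1=[4,0,1,5,7,0](2) P2=[5,6,4,2,2,5](0)
Move 4: P1 pit4 -> P1=[4,0,1,5,0,1](3) P2=[6,7,5,3,3,5](0)
Move 5: P2 pit4 -> P1=[5,0,1,5,0,1](3) P2=[6,7,5,3,0,6](1)
Move 6: P2 pit2 -> P1=[6,0,1,5,0,1](3) P2=[6,7,0,4,1,7](2)
Move 7: P2 pit4 -> P1=[6,0,1,5,0,1](3) P2=[6,7,0,4,0,8](2)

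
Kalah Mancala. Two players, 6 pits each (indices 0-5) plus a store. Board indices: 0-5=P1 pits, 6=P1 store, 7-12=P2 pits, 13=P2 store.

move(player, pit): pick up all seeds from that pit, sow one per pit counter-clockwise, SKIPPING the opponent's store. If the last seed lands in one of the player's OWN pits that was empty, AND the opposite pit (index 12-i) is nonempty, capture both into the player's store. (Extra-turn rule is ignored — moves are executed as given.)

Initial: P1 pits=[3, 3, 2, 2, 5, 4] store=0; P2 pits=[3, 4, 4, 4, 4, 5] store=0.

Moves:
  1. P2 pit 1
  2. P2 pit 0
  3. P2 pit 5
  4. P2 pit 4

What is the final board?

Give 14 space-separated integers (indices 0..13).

Answer: 5 5 4 3 6 4 0 0 1 6 6 0 1 2

Derivation:
Move 1: P2 pit1 -> P1=[3,3,2,2,5,4](0) P2=[3,0,5,5,5,6](0)
Move 2: P2 pit0 -> P1=[3,3,2,2,5,4](0) P2=[0,1,6,6,5,6](0)
Move 3: P2 pit5 -> P1=[4,4,3,3,6,4](0) P2=[0,1,6,6,5,0](1)
Move 4: P2 pit4 -> P1=[5,5,4,3,6,4](0) P2=[0,1,6,6,0,1](2)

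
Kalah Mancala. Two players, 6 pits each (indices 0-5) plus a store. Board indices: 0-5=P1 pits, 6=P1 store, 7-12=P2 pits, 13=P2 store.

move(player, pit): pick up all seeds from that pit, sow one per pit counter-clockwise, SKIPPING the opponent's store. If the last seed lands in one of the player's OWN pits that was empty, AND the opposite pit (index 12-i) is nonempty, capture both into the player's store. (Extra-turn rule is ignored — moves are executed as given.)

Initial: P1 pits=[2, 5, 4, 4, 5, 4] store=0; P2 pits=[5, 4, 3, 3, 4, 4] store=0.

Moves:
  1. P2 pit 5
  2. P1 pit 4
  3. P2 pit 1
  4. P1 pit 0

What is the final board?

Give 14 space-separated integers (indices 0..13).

Move 1: P2 pit5 -> P1=[3,6,5,4,5,4](0) P2=[5,4,3,3,4,0](1)
Move 2: P1 pit4 -> P1=[3,6,5,4,0,5](1) P2=[6,5,4,3,4,0](1)
Move 3: P2 pit1 -> P1=[3,6,5,4,0,5](1) P2=[6,0,5,4,5,1](2)
Move 4: P1 pit0 -> P1=[0,7,6,5,0,5](1) P2=[6,0,5,4,5,1](2)

Answer: 0 7 6 5 0 5 1 6 0 5 4 5 1 2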